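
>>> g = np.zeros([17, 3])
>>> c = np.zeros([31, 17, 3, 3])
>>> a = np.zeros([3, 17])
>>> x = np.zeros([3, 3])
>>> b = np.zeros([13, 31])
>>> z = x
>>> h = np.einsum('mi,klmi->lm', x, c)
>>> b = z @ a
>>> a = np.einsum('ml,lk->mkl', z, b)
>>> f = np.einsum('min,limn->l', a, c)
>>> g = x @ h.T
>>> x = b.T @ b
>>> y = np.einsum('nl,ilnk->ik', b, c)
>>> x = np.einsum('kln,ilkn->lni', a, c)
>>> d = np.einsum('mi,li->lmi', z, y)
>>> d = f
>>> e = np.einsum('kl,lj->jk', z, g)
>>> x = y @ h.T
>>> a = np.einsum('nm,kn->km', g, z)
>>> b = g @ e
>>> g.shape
(3, 17)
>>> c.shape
(31, 17, 3, 3)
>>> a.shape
(3, 17)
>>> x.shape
(31, 17)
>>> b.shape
(3, 3)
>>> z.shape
(3, 3)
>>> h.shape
(17, 3)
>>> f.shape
(31,)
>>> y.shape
(31, 3)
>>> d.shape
(31,)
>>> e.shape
(17, 3)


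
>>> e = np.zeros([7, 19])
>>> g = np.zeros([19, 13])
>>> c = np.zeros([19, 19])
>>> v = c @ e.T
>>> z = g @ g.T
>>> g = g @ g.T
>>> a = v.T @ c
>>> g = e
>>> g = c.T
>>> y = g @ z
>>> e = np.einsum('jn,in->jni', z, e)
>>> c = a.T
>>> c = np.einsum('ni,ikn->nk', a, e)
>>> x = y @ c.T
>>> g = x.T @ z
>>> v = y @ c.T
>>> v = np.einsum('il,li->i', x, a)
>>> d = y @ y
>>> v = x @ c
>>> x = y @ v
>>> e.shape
(19, 19, 7)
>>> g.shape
(7, 19)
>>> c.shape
(7, 19)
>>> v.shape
(19, 19)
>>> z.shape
(19, 19)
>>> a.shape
(7, 19)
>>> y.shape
(19, 19)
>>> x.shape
(19, 19)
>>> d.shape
(19, 19)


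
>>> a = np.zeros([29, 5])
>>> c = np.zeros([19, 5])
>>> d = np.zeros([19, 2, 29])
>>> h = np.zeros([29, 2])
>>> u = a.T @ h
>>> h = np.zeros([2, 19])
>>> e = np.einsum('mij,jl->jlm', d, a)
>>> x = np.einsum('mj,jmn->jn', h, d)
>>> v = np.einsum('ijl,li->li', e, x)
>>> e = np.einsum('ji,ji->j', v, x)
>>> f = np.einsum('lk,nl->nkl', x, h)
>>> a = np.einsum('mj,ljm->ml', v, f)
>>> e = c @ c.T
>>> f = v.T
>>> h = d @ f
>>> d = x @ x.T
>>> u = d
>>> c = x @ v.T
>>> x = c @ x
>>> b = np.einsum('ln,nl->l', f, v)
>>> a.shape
(19, 2)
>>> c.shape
(19, 19)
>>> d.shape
(19, 19)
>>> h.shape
(19, 2, 19)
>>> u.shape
(19, 19)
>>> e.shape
(19, 19)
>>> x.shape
(19, 29)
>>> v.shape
(19, 29)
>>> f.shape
(29, 19)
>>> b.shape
(29,)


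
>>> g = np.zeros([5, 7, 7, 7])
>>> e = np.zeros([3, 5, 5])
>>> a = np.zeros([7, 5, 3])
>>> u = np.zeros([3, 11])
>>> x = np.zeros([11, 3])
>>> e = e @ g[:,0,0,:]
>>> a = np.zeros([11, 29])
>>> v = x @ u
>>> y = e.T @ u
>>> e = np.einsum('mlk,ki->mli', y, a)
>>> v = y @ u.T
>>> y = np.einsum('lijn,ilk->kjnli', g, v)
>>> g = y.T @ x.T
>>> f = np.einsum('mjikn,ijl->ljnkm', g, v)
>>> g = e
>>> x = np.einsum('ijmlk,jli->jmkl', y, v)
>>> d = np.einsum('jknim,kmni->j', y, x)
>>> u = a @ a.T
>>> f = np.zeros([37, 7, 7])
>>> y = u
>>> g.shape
(7, 5, 29)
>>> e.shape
(7, 5, 29)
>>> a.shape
(11, 29)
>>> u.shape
(11, 11)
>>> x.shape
(7, 7, 7, 5)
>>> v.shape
(7, 5, 3)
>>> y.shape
(11, 11)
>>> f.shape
(37, 7, 7)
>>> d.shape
(3,)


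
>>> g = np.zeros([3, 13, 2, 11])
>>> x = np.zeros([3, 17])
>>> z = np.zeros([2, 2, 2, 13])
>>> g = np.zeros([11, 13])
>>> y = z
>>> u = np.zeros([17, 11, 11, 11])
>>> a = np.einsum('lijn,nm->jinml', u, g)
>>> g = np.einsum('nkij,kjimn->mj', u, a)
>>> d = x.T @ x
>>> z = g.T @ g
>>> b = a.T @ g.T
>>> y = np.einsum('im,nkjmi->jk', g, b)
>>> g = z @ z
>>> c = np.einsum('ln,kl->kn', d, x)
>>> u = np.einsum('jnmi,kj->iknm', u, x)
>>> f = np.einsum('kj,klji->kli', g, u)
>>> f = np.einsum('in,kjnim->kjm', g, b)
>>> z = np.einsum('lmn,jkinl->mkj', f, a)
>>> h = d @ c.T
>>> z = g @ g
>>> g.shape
(11, 11)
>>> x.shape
(3, 17)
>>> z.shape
(11, 11)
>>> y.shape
(11, 13)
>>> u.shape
(11, 3, 11, 11)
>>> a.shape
(11, 11, 11, 13, 17)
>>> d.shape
(17, 17)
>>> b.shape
(17, 13, 11, 11, 13)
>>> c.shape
(3, 17)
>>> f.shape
(17, 13, 13)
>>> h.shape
(17, 3)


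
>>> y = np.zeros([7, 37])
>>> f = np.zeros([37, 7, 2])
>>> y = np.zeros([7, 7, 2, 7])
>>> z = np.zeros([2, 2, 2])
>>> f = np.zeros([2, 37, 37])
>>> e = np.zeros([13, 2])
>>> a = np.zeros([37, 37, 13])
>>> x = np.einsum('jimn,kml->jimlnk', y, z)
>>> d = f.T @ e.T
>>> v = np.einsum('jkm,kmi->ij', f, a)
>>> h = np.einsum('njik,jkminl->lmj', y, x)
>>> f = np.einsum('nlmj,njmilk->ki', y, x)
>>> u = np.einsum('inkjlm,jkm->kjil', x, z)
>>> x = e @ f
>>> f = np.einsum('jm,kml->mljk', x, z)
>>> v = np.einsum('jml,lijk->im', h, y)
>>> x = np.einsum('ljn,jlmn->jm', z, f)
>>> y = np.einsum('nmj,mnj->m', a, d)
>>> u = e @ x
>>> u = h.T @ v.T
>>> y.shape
(37,)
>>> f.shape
(2, 2, 13, 2)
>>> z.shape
(2, 2, 2)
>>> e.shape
(13, 2)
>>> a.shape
(37, 37, 13)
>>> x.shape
(2, 13)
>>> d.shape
(37, 37, 13)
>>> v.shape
(7, 2)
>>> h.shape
(2, 2, 7)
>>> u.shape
(7, 2, 7)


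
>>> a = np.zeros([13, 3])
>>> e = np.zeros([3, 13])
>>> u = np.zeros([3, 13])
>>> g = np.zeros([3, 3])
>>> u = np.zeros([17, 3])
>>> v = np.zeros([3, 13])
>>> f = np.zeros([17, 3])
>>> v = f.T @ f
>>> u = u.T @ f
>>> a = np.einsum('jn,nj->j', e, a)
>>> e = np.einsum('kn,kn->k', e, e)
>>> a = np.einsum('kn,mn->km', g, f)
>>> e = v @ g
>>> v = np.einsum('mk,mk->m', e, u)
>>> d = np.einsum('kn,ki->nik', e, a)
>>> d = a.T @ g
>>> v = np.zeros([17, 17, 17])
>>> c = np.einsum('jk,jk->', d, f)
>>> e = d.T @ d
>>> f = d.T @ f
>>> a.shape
(3, 17)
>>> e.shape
(3, 3)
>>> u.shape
(3, 3)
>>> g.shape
(3, 3)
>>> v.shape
(17, 17, 17)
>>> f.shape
(3, 3)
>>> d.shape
(17, 3)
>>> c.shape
()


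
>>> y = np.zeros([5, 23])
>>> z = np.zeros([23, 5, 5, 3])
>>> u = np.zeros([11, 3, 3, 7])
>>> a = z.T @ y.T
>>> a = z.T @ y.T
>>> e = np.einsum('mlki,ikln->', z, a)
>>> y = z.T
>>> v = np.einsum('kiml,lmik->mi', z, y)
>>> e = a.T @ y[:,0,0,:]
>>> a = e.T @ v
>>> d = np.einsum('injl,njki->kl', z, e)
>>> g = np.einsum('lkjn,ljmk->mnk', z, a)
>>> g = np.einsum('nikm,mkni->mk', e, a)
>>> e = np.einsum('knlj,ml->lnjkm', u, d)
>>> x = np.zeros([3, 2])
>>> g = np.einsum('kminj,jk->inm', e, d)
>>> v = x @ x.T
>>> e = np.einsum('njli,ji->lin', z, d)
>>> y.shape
(3, 5, 5, 23)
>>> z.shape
(23, 5, 5, 3)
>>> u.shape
(11, 3, 3, 7)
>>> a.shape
(23, 5, 5, 5)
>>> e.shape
(5, 3, 23)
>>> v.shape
(3, 3)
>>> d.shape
(5, 3)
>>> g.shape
(7, 11, 3)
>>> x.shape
(3, 2)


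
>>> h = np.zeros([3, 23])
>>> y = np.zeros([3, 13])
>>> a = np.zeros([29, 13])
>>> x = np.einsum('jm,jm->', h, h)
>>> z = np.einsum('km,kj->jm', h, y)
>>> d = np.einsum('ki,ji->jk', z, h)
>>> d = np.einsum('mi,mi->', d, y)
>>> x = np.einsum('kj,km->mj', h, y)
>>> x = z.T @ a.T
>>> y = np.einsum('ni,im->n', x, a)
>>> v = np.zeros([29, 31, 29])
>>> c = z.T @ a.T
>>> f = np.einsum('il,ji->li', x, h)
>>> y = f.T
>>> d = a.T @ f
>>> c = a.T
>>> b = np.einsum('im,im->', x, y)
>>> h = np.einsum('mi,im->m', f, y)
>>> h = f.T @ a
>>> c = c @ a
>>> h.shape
(23, 13)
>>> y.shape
(23, 29)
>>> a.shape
(29, 13)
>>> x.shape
(23, 29)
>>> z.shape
(13, 23)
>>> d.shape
(13, 23)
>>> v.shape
(29, 31, 29)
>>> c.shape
(13, 13)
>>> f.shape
(29, 23)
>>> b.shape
()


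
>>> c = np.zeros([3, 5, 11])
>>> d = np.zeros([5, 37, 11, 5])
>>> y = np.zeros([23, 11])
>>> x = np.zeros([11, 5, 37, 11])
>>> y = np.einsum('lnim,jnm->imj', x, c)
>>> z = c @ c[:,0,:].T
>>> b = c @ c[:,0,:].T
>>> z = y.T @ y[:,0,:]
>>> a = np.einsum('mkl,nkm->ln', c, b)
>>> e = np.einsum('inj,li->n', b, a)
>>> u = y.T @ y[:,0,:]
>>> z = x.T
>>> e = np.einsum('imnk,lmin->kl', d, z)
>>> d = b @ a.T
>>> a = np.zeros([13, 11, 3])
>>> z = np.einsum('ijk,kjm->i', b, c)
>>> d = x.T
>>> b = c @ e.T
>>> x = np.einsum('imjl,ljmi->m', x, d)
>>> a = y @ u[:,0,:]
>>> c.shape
(3, 5, 11)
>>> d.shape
(11, 37, 5, 11)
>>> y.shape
(37, 11, 3)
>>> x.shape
(5,)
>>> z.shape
(3,)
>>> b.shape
(3, 5, 5)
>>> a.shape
(37, 11, 3)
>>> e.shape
(5, 11)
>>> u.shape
(3, 11, 3)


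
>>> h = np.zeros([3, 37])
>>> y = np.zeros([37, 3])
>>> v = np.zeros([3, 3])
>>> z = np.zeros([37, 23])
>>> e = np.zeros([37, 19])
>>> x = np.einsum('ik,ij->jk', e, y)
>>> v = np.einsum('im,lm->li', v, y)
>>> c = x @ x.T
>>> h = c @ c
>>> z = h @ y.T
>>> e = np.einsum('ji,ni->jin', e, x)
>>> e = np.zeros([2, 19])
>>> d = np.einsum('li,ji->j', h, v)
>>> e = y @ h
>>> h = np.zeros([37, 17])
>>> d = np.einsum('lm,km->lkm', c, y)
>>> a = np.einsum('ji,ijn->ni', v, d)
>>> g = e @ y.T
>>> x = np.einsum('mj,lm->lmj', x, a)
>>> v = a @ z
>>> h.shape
(37, 17)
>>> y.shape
(37, 3)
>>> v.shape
(3, 37)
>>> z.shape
(3, 37)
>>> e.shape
(37, 3)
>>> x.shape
(3, 3, 19)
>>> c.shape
(3, 3)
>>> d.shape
(3, 37, 3)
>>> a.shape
(3, 3)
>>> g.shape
(37, 37)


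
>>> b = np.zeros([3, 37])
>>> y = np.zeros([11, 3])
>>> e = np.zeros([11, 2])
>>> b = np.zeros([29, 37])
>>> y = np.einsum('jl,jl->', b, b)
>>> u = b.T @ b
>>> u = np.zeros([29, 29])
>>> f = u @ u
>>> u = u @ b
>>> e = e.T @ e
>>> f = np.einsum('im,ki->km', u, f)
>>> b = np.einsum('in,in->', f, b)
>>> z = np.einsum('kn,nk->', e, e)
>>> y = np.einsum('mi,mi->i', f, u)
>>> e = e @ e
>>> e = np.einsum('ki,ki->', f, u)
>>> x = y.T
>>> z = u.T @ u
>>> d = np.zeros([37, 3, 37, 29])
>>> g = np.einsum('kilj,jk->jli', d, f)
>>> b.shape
()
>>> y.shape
(37,)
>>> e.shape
()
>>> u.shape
(29, 37)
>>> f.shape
(29, 37)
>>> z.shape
(37, 37)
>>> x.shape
(37,)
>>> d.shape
(37, 3, 37, 29)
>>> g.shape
(29, 37, 3)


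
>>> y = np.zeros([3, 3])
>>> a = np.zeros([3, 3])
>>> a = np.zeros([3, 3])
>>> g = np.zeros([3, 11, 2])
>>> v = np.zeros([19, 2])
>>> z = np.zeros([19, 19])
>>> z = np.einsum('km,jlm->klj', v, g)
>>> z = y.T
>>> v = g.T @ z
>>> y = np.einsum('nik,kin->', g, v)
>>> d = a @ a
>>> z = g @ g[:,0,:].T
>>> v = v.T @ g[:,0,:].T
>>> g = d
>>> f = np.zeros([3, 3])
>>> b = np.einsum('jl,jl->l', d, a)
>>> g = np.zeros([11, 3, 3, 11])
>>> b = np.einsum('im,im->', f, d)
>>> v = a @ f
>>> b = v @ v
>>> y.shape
()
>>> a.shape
(3, 3)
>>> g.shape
(11, 3, 3, 11)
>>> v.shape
(3, 3)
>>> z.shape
(3, 11, 3)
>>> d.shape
(3, 3)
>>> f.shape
(3, 3)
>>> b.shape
(3, 3)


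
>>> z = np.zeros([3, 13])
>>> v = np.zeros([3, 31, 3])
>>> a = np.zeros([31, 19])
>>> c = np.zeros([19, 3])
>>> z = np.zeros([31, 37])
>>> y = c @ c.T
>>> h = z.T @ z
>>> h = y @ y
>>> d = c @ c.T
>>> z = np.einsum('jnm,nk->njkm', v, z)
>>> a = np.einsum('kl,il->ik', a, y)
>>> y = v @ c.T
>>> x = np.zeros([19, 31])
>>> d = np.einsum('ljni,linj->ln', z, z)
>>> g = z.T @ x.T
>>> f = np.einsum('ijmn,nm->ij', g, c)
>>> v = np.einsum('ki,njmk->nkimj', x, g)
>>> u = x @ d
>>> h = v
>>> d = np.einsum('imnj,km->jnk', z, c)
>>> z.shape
(31, 3, 37, 3)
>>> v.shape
(3, 19, 31, 3, 37)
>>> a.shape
(19, 31)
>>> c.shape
(19, 3)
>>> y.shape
(3, 31, 19)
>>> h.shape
(3, 19, 31, 3, 37)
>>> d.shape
(3, 37, 19)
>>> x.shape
(19, 31)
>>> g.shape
(3, 37, 3, 19)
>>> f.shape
(3, 37)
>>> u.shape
(19, 37)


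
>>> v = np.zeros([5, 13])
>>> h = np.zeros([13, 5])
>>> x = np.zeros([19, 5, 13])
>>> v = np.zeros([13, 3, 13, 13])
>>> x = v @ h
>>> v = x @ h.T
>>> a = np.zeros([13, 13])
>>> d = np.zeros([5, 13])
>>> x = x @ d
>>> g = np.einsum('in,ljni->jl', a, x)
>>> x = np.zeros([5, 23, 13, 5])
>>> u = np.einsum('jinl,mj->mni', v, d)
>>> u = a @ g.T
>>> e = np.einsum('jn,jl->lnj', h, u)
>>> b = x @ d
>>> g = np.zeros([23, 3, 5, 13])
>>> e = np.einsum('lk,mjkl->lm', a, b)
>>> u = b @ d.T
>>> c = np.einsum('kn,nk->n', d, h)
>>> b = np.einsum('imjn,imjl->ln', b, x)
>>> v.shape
(13, 3, 13, 13)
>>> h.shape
(13, 5)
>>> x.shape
(5, 23, 13, 5)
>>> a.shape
(13, 13)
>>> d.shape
(5, 13)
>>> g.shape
(23, 3, 5, 13)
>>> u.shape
(5, 23, 13, 5)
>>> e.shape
(13, 5)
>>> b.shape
(5, 13)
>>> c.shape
(13,)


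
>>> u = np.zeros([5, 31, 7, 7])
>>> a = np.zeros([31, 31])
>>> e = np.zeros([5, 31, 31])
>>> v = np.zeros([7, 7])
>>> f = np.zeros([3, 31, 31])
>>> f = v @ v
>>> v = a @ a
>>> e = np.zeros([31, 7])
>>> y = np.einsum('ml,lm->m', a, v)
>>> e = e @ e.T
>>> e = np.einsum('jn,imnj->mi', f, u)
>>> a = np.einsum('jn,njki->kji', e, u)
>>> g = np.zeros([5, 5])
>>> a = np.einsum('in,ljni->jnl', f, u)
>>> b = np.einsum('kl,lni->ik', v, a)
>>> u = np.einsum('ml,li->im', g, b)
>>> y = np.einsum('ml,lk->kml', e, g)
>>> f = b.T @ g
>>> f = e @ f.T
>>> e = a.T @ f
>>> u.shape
(31, 5)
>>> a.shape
(31, 7, 5)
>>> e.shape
(5, 7, 31)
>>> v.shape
(31, 31)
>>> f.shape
(31, 31)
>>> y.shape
(5, 31, 5)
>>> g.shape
(5, 5)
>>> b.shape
(5, 31)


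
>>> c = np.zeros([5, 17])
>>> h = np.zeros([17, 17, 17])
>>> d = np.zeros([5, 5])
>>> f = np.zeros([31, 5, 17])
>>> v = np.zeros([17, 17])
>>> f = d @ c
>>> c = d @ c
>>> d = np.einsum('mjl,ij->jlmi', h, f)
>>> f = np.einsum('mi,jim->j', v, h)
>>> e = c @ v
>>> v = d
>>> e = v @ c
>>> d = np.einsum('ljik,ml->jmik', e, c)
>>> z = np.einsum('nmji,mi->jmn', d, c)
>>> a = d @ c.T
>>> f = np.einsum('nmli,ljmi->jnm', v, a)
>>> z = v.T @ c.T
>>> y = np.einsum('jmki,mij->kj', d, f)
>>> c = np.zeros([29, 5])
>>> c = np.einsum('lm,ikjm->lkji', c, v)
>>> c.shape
(29, 17, 17, 17)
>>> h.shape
(17, 17, 17)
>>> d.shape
(17, 5, 17, 17)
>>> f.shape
(5, 17, 17)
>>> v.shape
(17, 17, 17, 5)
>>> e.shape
(17, 17, 17, 17)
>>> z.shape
(5, 17, 17, 5)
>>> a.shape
(17, 5, 17, 5)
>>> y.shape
(17, 17)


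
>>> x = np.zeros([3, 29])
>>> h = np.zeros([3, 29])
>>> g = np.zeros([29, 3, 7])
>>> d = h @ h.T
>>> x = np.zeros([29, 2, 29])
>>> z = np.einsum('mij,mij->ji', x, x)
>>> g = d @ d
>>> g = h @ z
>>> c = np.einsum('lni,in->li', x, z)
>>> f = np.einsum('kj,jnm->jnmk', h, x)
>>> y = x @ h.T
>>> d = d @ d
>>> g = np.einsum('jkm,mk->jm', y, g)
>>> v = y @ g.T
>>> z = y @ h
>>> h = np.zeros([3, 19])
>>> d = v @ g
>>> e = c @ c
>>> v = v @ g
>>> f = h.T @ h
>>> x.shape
(29, 2, 29)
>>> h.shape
(3, 19)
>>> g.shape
(29, 3)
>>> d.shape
(29, 2, 3)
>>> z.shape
(29, 2, 29)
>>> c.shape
(29, 29)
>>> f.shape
(19, 19)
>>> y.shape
(29, 2, 3)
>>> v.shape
(29, 2, 3)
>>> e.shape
(29, 29)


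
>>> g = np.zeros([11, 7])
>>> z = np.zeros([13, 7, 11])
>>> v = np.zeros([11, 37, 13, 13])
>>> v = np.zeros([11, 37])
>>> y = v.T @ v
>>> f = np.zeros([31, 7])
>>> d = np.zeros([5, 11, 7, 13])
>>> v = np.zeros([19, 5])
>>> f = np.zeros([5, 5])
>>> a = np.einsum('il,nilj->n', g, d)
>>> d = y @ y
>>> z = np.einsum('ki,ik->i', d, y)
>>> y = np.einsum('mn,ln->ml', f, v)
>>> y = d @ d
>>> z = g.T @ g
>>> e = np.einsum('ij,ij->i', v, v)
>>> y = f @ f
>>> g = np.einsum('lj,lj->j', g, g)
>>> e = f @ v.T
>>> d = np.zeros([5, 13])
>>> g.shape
(7,)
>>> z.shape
(7, 7)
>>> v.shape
(19, 5)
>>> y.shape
(5, 5)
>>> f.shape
(5, 5)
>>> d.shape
(5, 13)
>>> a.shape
(5,)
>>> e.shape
(5, 19)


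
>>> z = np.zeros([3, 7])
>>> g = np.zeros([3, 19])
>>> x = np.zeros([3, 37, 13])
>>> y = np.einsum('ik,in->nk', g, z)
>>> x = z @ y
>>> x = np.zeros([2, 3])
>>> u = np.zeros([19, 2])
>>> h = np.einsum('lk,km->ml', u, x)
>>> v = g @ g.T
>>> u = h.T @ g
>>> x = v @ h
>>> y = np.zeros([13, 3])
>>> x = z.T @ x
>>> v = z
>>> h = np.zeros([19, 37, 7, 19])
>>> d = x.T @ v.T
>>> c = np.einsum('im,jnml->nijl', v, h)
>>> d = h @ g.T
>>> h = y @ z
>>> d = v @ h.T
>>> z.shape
(3, 7)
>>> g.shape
(3, 19)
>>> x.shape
(7, 19)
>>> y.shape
(13, 3)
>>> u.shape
(19, 19)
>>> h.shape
(13, 7)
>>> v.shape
(3, 7)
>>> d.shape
(3, 13)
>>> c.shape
(37, 3, 19, 19)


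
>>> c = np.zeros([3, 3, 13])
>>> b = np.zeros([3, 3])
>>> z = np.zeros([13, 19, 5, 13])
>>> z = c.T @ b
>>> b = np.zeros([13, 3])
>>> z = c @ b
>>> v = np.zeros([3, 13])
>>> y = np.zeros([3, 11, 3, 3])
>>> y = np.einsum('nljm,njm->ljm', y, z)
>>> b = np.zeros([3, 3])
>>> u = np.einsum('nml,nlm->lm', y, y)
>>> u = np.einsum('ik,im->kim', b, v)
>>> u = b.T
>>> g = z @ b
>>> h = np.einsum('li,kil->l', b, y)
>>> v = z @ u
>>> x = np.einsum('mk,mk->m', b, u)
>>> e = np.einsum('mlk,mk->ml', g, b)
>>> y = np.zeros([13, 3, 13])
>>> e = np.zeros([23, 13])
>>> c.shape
(3, 3, 13)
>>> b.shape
(3, 3)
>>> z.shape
(3, 3, 3)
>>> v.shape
(3, 3, 3)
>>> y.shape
(13, 3, 13)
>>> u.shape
(3, 3)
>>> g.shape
(3, 3, 3)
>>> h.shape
(3,)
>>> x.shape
(3,)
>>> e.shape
(23, 13)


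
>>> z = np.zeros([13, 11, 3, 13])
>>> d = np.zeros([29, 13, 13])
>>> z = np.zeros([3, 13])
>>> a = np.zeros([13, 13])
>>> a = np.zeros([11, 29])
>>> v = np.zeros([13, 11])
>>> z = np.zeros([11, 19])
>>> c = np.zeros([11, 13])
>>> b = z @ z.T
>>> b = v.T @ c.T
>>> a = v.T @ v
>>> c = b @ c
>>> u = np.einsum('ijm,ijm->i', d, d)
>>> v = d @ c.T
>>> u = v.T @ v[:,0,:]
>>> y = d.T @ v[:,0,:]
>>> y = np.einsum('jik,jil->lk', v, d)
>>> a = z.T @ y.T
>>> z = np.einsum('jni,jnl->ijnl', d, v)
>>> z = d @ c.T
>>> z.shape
(29, 13, 11)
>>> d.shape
(29, 13, 13)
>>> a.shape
(19, 13)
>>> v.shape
(29, 13, 11)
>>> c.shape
(11, 13)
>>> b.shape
(11, 11)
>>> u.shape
(11, 13, 11)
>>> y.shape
(13, 11)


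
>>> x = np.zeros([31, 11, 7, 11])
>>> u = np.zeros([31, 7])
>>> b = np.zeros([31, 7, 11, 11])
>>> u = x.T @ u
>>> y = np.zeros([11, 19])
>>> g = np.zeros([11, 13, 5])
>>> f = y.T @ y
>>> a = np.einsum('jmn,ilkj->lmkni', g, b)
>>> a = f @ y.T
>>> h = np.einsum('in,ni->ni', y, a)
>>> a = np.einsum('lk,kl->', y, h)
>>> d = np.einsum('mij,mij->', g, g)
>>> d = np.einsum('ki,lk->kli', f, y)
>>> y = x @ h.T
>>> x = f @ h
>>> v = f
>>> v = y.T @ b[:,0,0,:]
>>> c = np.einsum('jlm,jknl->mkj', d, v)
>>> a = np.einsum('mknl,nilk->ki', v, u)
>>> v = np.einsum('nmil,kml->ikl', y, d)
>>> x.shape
(19, 11)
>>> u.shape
(11, 7, 11, 7)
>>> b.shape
(31, 7, 11, 11)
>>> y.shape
(31, 11, 7, 19)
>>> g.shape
(11, 13, 5)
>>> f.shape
(19, 19)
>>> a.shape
(7, 7)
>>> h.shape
(19, 11)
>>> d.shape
(19, 11, 19)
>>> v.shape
(7, 19, 19)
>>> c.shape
(19, 7, 19)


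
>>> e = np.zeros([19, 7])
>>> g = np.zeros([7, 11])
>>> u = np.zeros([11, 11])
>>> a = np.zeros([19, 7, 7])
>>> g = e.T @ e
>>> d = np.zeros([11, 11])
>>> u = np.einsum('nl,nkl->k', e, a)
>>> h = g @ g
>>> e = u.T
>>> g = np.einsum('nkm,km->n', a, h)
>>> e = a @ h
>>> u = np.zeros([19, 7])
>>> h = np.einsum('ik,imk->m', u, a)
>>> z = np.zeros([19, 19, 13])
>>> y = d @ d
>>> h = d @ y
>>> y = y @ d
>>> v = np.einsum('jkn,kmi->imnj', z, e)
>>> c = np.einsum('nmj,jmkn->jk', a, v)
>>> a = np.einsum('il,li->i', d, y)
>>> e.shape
(19, 7, 7)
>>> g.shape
(19,)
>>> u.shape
(19, 7)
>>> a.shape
(11,)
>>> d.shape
(11, 11)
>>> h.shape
(11, 11)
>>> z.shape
(19, 19, 13)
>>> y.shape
(11, 11)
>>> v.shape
(7, 7, 13, 19)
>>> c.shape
(7, 13)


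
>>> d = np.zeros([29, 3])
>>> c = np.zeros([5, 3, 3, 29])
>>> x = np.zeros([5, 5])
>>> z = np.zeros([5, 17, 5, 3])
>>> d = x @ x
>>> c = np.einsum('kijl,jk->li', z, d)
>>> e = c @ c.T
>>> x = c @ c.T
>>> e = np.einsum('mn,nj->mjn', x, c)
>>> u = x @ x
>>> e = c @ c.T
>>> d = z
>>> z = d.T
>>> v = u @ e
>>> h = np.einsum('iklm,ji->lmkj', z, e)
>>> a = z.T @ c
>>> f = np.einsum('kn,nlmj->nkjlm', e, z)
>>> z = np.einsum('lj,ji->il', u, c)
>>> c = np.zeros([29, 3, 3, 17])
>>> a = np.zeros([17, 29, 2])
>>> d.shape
(5, 17, 5, 3)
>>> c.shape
(29, 3, 3, 17)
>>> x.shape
(3, 3)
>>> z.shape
(17, 3)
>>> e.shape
(3, 3)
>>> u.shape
(3, 3)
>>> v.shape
(3, 3)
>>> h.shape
(17, 5, 5, 3)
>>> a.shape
(17, 29, 2)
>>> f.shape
(3, 3, 5, 5, 17)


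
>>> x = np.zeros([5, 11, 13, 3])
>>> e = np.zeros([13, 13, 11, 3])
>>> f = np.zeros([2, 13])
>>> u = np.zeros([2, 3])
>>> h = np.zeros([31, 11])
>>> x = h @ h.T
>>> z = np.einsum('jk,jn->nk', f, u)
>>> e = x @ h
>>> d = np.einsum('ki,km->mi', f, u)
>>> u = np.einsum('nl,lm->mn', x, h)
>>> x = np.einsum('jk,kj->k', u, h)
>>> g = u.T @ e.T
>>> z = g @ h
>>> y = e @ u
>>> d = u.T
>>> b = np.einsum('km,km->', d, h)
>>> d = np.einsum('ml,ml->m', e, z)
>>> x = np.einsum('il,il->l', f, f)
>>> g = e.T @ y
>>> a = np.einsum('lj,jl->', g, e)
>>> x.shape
(13,)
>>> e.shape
(31, 11)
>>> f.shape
(2, 13)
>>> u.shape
(11, 31)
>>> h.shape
(31, 11)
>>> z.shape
(31, 11)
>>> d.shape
(31,)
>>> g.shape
(11, 31)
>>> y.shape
(31, 31)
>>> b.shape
()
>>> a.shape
()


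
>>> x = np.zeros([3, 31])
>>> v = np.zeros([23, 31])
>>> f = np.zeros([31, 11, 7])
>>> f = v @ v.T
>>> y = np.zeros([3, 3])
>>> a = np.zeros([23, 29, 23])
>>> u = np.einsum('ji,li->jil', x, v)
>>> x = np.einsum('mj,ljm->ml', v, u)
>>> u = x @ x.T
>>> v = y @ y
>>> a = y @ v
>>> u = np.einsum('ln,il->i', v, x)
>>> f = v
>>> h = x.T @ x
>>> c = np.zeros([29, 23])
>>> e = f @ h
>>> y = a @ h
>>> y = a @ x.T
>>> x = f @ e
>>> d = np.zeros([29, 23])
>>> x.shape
(3, 3)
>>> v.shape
(3, 3)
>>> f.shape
(3, 3)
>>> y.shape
(3, 23)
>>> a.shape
(3, 3)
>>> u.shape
(23,)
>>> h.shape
(3, 3)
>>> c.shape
(29, 23)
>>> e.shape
(3, 3)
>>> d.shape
(29, 23)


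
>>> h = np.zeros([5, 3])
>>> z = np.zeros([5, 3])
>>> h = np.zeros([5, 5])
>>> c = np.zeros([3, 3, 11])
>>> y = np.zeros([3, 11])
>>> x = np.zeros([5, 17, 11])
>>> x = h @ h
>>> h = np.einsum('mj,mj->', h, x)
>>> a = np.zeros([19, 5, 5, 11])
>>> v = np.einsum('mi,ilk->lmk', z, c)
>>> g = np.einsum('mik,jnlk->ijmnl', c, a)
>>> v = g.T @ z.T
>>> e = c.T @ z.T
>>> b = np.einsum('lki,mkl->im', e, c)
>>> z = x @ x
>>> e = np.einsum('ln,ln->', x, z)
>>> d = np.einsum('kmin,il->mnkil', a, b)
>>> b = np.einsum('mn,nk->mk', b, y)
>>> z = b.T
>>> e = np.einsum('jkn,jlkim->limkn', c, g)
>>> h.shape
()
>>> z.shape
(11, 5)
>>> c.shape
(3, 3, 11)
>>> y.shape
(3, 11)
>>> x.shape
(5, 5)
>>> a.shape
(19, 5, 5, 11)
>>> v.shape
(5, 5, 3, 19, 5)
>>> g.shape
(3, 19, 3, 5, 5)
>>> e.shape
(19, 5, 5, 3, 11)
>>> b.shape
(5, 11)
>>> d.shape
(5, 11, 19, 5, 3)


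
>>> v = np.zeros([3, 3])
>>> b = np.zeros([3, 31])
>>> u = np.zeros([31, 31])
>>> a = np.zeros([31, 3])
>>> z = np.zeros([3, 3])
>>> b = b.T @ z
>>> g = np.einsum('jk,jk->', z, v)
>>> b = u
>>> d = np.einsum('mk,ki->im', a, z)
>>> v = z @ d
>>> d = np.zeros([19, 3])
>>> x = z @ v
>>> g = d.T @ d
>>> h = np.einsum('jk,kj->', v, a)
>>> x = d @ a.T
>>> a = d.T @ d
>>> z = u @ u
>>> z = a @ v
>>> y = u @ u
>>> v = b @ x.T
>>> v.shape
(31, 19)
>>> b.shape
(31, 31)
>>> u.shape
(31, 31)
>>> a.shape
(3, 3)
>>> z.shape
(3, 31)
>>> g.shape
(3, 3)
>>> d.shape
(19, 3)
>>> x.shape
(19, 31)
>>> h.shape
()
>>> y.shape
(31, 31)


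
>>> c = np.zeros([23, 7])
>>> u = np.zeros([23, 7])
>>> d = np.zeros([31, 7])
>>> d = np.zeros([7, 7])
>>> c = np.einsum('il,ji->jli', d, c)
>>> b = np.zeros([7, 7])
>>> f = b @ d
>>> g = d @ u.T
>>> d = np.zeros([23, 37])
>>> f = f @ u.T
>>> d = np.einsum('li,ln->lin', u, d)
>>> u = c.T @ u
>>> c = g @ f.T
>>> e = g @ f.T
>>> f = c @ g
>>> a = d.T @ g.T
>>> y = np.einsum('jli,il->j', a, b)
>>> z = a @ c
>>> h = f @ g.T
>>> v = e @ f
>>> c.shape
(7, 7)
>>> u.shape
(7, 7, 7)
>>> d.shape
(23, 7, 37)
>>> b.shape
(7, 7)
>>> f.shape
(7, 23)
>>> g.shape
(7, 23)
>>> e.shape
(7, 7)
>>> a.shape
(37, 7, 7)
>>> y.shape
(37,)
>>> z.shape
(37, 7, 7)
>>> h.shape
(7, 7)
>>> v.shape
(7, 23)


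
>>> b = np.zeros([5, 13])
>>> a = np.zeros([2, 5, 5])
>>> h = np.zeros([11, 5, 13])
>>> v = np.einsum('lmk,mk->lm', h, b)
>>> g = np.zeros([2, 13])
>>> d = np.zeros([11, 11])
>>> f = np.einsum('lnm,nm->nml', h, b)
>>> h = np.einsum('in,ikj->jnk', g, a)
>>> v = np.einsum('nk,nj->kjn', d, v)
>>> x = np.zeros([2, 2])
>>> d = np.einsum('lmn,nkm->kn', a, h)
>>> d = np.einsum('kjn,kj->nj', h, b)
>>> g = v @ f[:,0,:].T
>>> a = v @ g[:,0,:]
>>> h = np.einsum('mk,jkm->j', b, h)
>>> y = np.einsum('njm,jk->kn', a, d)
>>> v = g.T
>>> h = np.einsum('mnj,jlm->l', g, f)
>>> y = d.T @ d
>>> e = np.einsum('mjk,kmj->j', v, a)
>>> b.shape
(5, 13)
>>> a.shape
(11, 5, 5)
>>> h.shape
(13,)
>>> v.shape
(5, 5, 11)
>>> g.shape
(11, 5, 5)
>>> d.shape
(5, 13)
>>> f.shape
(5, 13, 11)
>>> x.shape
(2, 2)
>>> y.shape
(13, 13)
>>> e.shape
(5,)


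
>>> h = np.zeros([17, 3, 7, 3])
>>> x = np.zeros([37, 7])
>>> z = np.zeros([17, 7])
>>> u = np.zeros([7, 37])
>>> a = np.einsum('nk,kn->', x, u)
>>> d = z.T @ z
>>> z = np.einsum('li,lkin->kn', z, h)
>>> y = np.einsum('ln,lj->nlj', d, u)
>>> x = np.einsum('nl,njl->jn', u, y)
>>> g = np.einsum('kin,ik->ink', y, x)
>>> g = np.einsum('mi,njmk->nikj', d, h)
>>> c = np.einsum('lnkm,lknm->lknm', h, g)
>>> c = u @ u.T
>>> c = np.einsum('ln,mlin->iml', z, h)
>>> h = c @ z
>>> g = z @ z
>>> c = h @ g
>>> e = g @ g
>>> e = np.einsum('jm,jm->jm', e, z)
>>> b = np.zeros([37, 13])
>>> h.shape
(7, 17, 3)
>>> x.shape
(7, 7)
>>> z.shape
(3, 3)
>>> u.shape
(7, 37)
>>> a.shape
()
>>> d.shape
(7, 7)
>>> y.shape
(7, 7, 37)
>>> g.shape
(3, 3)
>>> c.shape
(7, 17, 3)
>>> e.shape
(3, 3)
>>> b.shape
(37, 13)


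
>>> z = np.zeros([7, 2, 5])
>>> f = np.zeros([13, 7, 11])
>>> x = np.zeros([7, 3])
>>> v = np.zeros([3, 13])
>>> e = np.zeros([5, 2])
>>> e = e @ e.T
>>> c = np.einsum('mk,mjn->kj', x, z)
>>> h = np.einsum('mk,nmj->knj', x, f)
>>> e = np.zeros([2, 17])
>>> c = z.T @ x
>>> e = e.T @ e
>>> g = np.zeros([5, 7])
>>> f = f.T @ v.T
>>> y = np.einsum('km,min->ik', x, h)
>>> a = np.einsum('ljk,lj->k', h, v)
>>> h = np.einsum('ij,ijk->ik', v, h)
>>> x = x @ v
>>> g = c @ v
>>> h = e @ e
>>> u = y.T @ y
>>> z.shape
(7, 2, 5)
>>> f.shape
(11, 7, 3)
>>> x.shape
(7, 13)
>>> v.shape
(3, 13)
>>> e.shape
(17, 17)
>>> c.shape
(5, 2, 3)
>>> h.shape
(17, 17)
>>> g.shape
(5, 2, 13)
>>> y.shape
(13, 7)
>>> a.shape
(11,)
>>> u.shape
(7, 7)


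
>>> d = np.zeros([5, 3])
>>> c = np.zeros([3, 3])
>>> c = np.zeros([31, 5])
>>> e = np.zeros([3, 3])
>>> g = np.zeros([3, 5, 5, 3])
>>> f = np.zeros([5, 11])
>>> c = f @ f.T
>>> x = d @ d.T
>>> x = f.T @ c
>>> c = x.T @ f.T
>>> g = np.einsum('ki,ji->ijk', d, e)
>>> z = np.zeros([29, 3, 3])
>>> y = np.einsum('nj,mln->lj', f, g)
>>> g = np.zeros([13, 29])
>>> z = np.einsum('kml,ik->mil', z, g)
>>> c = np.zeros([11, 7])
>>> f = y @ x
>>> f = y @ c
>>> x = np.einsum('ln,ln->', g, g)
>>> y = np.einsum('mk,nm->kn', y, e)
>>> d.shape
(5, 3)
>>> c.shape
(11, 7)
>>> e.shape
(3, 3)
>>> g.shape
(13, 29)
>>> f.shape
(3, 7)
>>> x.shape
()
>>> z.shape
(3, 13, 3)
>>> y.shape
(11, 3)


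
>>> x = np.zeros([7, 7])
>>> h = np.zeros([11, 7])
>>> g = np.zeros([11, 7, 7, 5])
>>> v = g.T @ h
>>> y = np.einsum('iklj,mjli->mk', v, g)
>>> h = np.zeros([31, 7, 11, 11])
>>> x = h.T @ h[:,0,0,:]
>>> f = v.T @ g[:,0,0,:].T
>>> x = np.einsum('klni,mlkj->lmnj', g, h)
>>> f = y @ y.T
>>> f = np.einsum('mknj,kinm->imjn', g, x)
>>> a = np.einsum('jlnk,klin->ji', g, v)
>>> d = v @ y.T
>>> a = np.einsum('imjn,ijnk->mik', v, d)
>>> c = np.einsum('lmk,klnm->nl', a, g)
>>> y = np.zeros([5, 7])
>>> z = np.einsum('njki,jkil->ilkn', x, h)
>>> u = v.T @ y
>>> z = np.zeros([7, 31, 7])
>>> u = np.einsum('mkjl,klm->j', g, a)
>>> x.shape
(7, 31, 7, 11)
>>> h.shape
(31, 7, 11, 11)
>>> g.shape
(11, 7, 7, 5)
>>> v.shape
(5, 7, 7, 7)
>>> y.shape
(5, 7)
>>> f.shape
(31, 11, 5, 7)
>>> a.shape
(7, 5, 11)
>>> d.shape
(5, 7, 7, 11)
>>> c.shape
(7, 7)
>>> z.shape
(7, 31, 7)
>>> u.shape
(7,)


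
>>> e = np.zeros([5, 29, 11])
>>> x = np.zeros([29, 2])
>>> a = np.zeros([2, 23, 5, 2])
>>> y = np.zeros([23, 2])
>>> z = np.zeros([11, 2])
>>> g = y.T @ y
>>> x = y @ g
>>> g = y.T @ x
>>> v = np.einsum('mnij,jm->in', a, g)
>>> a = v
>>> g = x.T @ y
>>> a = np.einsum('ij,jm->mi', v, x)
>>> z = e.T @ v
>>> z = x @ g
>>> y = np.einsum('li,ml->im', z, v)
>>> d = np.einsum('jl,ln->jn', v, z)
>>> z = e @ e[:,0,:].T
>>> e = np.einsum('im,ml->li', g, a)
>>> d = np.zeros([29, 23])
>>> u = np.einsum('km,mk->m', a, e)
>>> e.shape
(5, 2)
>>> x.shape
(23, 2)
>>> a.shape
(2, 5)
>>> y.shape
(2, 5)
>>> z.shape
(5, 29, 5)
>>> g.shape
(2, 2)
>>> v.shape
(5, 23)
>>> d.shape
(29, 23)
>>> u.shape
(5,)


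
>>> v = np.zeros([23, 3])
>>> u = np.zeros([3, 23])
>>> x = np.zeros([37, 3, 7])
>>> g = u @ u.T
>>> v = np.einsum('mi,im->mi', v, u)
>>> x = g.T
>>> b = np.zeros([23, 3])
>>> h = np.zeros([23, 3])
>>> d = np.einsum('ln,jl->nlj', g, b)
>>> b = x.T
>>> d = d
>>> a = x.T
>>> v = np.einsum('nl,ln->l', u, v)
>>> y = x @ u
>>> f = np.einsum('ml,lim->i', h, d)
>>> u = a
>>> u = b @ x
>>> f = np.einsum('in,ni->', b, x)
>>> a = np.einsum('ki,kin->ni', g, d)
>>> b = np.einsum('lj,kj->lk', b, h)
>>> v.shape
(23,)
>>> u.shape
(3, 3)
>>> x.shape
(3, 3)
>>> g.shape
(3, 3)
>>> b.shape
(3, 23)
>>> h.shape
(23, 3)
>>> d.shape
(3, 3, 23)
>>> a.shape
(23, 3)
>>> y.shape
(3, 23)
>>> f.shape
()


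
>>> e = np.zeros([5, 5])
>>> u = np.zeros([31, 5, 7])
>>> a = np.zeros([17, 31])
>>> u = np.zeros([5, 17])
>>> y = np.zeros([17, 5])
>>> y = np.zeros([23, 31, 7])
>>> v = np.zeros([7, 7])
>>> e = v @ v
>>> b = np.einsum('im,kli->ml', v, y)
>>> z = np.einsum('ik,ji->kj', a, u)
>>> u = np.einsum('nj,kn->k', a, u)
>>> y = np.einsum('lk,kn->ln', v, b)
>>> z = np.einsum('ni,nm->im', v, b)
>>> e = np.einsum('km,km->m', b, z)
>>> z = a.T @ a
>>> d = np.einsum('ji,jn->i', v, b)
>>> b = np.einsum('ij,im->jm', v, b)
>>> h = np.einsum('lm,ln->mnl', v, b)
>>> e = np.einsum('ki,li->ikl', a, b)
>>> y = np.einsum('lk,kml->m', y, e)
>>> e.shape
(31, 17, 7)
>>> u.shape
(5,)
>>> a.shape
(17, 31)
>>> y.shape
(17,)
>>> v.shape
(7, 7)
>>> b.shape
(7, 31)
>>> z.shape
(31, 31)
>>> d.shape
(7,)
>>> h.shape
(7, 31, 7)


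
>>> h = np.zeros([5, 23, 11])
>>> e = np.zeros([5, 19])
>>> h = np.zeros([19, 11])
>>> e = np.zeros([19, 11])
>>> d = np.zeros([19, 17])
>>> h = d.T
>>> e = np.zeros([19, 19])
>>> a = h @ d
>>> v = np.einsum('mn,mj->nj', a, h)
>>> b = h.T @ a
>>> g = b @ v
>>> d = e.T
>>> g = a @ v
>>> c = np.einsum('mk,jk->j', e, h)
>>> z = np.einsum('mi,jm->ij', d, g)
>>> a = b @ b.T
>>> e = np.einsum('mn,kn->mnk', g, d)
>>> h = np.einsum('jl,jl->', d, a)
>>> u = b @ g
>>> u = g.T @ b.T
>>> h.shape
()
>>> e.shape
(17, 19, 19)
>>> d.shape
(19, 19)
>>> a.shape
(19, 19)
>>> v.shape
(17, 19)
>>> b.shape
(19, 17)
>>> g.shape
(17, 19)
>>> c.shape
(17,)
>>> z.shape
(19, 17)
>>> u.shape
(19, 19)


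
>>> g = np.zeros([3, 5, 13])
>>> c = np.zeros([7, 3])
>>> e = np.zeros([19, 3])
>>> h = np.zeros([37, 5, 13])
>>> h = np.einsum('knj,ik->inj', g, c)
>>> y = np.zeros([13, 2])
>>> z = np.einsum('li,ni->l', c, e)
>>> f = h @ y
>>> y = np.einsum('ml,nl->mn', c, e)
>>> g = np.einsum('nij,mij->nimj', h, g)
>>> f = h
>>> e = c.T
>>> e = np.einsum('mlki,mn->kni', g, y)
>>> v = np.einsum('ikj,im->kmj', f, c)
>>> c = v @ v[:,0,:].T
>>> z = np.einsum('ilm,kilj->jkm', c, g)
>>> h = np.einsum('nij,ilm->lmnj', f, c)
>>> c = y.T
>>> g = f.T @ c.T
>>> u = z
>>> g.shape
(13, 5, 19)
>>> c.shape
(19, 7)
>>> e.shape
(3, 19, 13)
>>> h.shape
(3, 5, 7, 13)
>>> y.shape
(7, 19)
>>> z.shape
(13, 7, 5)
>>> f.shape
(7, 5, 13)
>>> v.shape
(5, 3, 13)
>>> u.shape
(13, 7, 5)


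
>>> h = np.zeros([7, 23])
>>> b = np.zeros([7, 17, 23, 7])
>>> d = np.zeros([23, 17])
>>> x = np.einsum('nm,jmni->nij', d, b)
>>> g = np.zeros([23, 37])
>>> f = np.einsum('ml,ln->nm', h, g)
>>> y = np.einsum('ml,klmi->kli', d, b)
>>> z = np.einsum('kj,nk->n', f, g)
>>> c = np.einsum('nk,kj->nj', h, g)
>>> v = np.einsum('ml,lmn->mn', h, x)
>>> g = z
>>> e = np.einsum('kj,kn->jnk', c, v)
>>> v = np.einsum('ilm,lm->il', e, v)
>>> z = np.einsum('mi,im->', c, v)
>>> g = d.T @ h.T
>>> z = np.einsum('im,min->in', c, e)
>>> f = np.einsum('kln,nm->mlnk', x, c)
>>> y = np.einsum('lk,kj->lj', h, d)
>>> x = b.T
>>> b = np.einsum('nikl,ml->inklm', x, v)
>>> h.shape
(7, 23)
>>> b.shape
(23, 7, 17, 7, 37)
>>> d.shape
(23, 17)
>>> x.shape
(7, 23, 17, 7)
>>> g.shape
(17, 7)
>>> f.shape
(37, 7, 7, 23)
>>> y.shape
(7, 17)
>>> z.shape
(7, 7)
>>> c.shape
(7, 37)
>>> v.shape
(37, 7)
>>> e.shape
(37, 7, 7)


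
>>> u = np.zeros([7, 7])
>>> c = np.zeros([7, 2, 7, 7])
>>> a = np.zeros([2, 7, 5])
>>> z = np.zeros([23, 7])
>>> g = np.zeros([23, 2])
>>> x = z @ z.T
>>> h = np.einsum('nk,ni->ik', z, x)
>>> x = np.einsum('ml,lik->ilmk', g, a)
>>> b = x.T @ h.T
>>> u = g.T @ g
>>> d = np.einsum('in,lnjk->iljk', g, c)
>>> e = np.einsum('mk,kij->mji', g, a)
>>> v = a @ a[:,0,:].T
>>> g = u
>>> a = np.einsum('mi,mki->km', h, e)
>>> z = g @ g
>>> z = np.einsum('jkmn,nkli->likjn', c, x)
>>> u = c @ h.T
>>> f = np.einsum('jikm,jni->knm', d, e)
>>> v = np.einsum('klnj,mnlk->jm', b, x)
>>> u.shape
(7, 2, 7, 23)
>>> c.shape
(7, 2, 7, 7)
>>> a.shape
(5, 23)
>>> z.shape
(23, 5, 2, 7, 7)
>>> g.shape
(2, 2)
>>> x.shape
(7, 2, 23, 5)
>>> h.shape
(23, 7)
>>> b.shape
(5, 23, 2, 23)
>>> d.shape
(23, 7, 7, 7)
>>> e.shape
(23, 5, 7)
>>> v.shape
(23, 7)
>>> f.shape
(7, 5, 7)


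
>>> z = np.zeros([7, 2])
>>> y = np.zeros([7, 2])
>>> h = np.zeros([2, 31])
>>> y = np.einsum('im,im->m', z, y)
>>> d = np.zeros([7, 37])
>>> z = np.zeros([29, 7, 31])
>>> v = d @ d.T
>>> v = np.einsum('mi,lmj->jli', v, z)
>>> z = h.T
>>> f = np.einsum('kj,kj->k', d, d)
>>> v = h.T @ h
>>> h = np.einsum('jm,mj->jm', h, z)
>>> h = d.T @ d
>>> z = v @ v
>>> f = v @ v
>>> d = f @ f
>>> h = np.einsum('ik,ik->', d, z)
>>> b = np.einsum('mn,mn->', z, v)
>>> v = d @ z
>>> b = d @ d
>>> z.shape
(31, 31)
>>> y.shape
(2,)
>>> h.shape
()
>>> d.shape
(31, 31)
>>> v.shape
(31, 31)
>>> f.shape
(31, 31)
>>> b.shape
(31, 31)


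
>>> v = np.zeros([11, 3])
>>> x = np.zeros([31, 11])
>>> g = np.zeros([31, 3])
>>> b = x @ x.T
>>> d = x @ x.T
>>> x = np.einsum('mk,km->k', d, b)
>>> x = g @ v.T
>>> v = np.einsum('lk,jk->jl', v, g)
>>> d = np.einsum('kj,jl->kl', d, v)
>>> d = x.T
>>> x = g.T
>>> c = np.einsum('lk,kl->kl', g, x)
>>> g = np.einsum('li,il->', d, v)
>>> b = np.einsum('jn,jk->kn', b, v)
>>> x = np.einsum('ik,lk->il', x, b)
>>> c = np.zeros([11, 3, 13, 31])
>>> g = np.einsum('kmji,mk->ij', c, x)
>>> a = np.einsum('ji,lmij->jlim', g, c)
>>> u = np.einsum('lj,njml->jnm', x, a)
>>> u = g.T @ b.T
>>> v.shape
(31, 11)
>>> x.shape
(3, 11)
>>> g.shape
(31, 13)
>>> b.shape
(11, 31)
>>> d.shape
(11, 31)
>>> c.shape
(11, 3, 13, 31)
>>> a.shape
(31, 11, 13, 3)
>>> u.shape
(13, 11)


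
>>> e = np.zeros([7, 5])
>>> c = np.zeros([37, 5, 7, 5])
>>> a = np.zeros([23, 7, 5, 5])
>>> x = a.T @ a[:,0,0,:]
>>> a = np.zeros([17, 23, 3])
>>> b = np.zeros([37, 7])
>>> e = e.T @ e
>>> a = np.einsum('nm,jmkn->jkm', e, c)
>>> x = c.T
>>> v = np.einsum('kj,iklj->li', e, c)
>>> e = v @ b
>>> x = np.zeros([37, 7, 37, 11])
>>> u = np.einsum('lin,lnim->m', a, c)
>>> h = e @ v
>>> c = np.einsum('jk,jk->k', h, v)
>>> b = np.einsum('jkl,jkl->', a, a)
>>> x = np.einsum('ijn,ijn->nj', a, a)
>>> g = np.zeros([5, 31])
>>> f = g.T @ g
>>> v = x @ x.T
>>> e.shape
(7, 7)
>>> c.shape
(37,)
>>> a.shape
(37, 7, 5)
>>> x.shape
(5, 7)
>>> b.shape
()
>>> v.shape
(5, 5)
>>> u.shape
(5,)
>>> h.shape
(7, 37)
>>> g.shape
(5, 31)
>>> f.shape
(31, 31)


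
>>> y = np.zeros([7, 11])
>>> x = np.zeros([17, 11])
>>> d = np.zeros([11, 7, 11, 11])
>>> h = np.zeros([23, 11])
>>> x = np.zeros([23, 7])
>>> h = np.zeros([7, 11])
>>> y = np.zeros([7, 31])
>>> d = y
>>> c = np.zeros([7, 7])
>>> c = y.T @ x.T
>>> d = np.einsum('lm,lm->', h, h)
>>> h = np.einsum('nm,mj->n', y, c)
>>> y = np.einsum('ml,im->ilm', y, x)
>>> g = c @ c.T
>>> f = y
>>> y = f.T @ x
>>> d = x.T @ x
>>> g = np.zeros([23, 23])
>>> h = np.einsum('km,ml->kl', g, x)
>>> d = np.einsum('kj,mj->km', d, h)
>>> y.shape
(7, 31, 7)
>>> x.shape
(23, 7)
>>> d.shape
(7, 23)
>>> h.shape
(23, 7)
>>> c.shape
(31, 23)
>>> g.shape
(23, 23)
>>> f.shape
(23, 31, 7)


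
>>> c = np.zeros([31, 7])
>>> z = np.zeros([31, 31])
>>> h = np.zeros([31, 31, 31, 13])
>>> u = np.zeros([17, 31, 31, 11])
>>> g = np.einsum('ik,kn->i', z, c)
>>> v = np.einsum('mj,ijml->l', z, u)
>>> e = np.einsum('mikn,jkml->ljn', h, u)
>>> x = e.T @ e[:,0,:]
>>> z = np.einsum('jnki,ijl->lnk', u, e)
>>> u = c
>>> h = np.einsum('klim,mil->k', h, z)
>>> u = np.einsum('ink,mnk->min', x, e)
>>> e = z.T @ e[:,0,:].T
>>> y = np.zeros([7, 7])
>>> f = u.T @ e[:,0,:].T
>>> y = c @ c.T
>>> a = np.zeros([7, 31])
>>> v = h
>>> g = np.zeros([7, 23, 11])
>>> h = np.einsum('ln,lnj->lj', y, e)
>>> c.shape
(31, 7)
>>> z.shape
(13, 31, 31)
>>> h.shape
(31, 11)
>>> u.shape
(11, 13, 17)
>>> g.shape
(7, 23, 11)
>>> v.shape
(31,)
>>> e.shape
(31, 31, 11)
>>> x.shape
(13, 17, 13)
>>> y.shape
(31, 31)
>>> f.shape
(17, 13, 31)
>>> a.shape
(7, 31)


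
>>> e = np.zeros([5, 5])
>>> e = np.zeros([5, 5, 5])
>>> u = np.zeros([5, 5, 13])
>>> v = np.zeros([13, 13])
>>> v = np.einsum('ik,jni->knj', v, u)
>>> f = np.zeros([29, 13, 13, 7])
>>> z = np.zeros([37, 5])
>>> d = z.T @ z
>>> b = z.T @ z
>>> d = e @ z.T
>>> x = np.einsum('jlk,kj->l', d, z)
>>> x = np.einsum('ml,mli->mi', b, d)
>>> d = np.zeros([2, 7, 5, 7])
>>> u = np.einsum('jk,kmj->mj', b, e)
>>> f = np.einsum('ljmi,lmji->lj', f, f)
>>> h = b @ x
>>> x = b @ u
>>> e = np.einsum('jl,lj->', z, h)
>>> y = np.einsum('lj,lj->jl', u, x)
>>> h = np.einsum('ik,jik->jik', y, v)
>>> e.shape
()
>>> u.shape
(5, 5)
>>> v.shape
(13, 5, 5)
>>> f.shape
(29, 13)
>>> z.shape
(37, 5)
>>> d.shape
(2, 7, 5, 7)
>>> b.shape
(5, 5)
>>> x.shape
(5, 5)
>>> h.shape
(13, 5, 5)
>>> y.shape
(5, 5)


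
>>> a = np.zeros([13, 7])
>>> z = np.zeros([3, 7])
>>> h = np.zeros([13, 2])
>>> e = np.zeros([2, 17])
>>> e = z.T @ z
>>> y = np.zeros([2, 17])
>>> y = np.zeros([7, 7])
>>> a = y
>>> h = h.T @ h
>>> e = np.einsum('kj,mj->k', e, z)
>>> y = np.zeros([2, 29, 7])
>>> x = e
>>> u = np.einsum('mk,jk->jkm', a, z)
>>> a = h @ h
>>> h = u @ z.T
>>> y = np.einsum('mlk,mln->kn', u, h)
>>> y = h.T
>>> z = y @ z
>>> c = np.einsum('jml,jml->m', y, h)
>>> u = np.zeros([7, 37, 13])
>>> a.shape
(2, 2)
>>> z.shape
(3, 7, 7)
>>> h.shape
(3, 7, 3)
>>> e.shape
(7,)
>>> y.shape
(3, 7, 3)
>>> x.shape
(7,)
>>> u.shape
(7, 37, 13)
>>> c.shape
(7,)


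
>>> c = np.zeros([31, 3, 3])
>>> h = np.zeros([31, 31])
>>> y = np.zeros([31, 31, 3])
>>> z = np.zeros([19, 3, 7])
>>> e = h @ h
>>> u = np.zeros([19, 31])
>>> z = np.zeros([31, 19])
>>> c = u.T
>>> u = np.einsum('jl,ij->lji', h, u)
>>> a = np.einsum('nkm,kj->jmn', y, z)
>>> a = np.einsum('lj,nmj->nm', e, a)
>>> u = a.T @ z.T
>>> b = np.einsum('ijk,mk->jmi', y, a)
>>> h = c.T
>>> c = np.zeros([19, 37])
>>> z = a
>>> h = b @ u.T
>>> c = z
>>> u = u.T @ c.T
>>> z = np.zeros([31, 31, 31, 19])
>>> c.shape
(19, 3)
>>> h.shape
(31, 19, 3)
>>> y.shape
(31, 31, 3)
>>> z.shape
(31, 31, 31, 19)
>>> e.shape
(31, 31)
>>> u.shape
(31, 19)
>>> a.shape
(19, 3)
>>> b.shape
(31, 19, 31)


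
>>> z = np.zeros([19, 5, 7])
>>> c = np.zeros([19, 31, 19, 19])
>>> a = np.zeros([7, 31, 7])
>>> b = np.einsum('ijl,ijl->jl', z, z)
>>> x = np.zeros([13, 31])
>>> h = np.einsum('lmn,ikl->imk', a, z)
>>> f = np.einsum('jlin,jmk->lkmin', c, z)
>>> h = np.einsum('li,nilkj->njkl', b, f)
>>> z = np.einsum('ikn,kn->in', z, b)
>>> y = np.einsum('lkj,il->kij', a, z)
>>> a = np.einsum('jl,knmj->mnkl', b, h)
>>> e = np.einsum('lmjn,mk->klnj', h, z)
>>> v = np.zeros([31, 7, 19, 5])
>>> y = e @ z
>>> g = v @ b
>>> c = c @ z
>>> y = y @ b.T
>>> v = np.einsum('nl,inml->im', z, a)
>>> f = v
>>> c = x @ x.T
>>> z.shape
(19, 7)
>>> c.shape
(13, 13)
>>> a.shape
(19, 19, 31, 7)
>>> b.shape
(5, 7)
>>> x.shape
(13, 31)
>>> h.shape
(31, 19, 19, 5)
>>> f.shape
(19, 31)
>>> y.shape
(7, 31, 5, 5)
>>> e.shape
(7, 31, 5, 19)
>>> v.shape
(19, 31)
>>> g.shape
(31, 7, 19, 7)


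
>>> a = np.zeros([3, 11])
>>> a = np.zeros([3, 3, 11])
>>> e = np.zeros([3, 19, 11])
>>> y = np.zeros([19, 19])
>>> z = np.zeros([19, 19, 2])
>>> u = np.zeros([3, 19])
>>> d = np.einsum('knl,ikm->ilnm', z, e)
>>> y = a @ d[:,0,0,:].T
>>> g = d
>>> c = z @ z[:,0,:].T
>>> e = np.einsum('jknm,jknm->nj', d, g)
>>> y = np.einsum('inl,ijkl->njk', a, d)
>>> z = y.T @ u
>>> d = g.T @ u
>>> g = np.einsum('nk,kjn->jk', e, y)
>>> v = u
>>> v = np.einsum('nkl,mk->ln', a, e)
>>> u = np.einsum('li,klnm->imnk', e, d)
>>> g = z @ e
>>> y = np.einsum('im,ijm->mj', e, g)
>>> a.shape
(3, 3, 11)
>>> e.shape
(19, 3)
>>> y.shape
(3, 2)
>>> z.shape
(19, 2, 19)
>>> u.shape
(3, 19, 2, 11)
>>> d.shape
(11, 19, 2, 19)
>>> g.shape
(19, 2, 3)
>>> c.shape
(19, 19, 19)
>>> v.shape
(11, 3)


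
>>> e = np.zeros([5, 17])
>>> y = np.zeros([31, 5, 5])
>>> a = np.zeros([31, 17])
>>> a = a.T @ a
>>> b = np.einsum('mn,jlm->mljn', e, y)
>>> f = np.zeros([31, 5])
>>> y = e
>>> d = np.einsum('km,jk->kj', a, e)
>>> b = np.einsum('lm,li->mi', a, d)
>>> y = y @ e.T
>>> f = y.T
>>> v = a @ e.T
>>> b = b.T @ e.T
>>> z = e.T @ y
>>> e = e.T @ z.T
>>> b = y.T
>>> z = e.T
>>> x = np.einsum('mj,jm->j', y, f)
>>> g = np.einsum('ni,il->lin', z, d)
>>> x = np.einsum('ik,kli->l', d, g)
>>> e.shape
(17, 17)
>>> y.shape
(5, 5)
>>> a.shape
(17, 17)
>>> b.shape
(5, 5)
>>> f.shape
(5, 5)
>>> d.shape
(17, 5)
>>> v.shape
(17, 5)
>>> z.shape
(17, 17)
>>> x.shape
(17,)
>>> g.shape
(5, 17, 17)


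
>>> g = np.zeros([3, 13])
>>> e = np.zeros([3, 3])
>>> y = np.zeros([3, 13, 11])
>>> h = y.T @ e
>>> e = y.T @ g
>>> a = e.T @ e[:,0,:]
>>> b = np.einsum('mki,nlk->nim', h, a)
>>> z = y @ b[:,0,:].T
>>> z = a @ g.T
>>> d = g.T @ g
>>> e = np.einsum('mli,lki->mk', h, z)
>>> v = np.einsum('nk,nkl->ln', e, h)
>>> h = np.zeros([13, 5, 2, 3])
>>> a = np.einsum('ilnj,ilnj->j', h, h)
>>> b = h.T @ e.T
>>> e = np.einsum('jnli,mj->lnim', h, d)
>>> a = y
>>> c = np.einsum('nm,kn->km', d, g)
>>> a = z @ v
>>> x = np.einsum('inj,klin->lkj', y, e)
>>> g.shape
(3, 13)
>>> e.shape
(2, 5, 3, 13)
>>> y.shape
(3, 13, 11)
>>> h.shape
(13, 5, 2, 3)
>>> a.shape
(13, 13, 11)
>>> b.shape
(3, 2, 5, 11)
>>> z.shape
(13, 13, 3)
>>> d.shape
(13, 13)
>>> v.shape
(3, 11)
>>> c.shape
(3, 13)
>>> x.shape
(5, 2, 11)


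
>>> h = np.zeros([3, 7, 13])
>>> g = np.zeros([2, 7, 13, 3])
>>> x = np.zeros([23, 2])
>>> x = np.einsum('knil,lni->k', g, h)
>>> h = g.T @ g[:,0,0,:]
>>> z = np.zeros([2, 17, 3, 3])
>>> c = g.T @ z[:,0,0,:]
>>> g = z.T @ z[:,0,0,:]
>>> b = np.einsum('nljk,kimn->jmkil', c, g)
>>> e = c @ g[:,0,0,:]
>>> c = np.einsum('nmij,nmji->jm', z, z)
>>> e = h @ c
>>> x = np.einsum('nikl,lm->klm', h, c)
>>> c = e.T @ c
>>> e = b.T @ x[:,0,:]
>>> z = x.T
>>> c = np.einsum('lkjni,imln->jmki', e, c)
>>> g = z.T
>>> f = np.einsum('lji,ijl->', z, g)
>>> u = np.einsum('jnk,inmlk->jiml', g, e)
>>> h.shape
(3, 13, 7, 3)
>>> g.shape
(7, 3, 17)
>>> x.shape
(7, 3, 17)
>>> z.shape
(17, 3, 7)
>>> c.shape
(3, 7, 3, 17)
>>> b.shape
(7, 17, 3, 3, 13)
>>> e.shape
(13, 3, 3, 17, 17)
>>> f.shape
()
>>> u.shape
(7, 13, 3, 17)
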